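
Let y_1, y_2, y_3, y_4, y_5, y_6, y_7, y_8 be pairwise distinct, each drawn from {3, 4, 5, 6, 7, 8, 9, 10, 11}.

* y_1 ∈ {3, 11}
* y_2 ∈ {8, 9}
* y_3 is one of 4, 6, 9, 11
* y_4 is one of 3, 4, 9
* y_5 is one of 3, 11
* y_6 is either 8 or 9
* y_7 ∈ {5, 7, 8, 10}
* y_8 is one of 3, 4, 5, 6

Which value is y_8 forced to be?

y_1 and y_5 between them cover only {3, 11} — a naked pair. Remove those values from y_3, y_4, y_8.
The 2 variables y_2 and y_6 are confined to {8, 9}, which locks those values in; drop them from y_3, y_4, y_7.
y_4 must be 4 (only option left). Strike 4 from y_3, y_8.
That leaves y_3 = 6. So y_8 can't be 6.
So y_8 = 5.

5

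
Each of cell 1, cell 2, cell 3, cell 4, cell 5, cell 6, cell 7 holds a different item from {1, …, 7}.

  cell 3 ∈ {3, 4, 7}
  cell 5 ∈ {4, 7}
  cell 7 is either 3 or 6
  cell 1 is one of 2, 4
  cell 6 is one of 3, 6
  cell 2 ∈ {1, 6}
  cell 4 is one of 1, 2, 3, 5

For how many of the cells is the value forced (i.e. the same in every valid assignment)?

3

Among the 7 variables, 5 fits only cell 4 (and all 7 values in {1, 2, 3, 4, 5, 6, 7} must be used), so cell 4 = 5.
The 6 still-open variables together cover exactly {1, 2, 3, 4, 6, 7} — 6 values for 6 variables — and 1 appears only in cell 2's list, so cell 2 = 1.
The 5 still-open variables draw from only 5 values {2, 3, 4, 6, 7}, so each is used; only cell 1 can be 2, hence cell 1 = 2.
The 2 variables cell 6 and cell 7 are confined to {3, 6}, which locks those values in; drop them from cell 3.
Determined: cell 1=2, cell 2=1, cell 4=5. The other cells each still have more than one consistent value. That makes 3.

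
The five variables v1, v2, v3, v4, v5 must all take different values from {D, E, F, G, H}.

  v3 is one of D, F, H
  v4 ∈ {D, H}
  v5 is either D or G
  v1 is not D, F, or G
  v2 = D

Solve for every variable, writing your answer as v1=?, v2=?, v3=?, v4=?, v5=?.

v2 must be D (only option left). Strike D from v3, v4, v5.
v4 must be H (only option left). So v1, v3 can't be H.
v5 must be G (only option left).
v1 must be E (only option left).
v3's domain is down to {F}, so v3 = F.

v1=E, v2=D, v3=F, v4=H, v5=G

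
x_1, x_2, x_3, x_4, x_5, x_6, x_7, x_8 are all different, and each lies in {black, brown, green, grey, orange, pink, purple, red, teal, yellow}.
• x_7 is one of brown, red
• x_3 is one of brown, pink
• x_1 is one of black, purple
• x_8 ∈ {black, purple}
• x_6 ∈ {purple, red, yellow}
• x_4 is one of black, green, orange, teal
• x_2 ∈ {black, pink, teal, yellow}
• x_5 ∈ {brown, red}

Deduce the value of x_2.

The 2 variables x_1 and x_8 are confined to {black, purple}, which locks those values in; drop them from x_2, x_4, x_6.
x_5 and x_7 share exactly the 2 values {brown, red}; by pigeonhole those values go to them, so strike brown, red from x_3, x_6.
x_3 has just one choice, so x_3 = pink. So x_2 can't be pink.
x_6 has just one choice, so x_6 = yellow. Strike yellow from x_2.
So x_2 = teal.

teal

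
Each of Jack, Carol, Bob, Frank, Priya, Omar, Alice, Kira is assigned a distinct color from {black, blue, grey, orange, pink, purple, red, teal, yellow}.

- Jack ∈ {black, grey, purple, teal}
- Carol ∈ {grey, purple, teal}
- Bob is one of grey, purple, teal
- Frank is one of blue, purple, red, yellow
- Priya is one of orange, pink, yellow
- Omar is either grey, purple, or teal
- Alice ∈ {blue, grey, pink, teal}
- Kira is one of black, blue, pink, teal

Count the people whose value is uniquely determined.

1

Carol, Bob, Omar share exactly the 3 values {grey, purple, teal}; by pigeonhole those values go to them, so strike grey, purple, teal from Jack, Frank, Alice, Kira.
Jack has just one choice, so Jack = black. Strike black from Kira.
The 2 variables Alice and Kira are confined to {blue, pink}, which locks those values in; drop them from Frank, Priya.
Determined: Jack=black. The other people each still have more than one consistent value. That makes 1.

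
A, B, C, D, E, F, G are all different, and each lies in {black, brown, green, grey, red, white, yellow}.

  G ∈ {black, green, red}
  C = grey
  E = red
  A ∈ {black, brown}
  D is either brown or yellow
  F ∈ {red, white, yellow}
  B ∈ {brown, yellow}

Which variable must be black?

A

C must be grey (only option left).
E has just one choice, so E = red. Strike red from F, G.
The 5 still-open variables together cover exactly {black, brown, green, white, yellow} — 5 values for 5 variables — and green appears only in G's list, so G = green.
The 4 still-open variables together cover exactly {black, brown, white, yellow} — 4 values for 4 variables — and black appears only in A's list, so A = black.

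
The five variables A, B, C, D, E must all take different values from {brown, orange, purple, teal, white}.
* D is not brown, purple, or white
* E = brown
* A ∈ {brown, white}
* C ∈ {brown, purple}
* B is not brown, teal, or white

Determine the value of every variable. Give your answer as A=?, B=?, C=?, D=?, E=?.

E's domain is down to {brown}, so E = brown. So A, C can't be brown.
That leaves A = white.
That leaves C = purple. Remove purple from B.
That leaves B = orange. Eliminate orange elsewhere: D.
That leaves D = teal.

A=white, B=orange, C=purple, D=teal, E=brown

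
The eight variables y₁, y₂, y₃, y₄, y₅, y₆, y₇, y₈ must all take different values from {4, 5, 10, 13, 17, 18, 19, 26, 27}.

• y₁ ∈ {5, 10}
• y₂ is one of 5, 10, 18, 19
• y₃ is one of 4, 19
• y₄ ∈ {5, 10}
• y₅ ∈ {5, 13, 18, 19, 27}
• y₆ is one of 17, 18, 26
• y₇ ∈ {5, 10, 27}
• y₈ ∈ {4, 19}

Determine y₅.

13

y₁ and y₄ share exactly the 2 values {5, 10}; by pigeonhole those values go to them, so strike 5, 10 from y₂, y₅, y₇.
y₇'s domain is down to {27}, so y₇ = 27. So y₅ can't be 27.
The 2 variables y₃ and y₈ are confined to {4, 19}, which locks those values in; drop them from y₂, y₅.
y₂'s domain is down to {18}, so y₂ = 18. Eliminate 18 elsewhere: y₅, y₆.
So y₅ = 13.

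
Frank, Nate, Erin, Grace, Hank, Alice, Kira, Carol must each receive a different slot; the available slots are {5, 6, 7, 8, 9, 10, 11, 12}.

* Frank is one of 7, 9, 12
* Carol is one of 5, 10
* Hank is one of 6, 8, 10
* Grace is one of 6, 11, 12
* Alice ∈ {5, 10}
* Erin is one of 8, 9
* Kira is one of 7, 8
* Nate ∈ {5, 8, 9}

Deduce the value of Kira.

Among the 8 variables, 11 fits only Grace (and all 8 values in {5, 6, 7, 8, 9, 10, 11, 12} must be used), so Grace = 11.
The 7 still-open variables draw from only 7 values {5, 6, 7, 8, 9, 10, 12}, so each is used; only Hank can be 6, hence Hank = 6.
The 6 still-open variables draw from only 6 values {5, 7, 8, 9, 10, 12}, so each is used; only Frank can be 12, hence Frank = 12.
The 5 still-open variables draw from only 5 values {5, 7, 8, 9, 10}, so each is used; only Kira can be 7, hence Kira = 7.

7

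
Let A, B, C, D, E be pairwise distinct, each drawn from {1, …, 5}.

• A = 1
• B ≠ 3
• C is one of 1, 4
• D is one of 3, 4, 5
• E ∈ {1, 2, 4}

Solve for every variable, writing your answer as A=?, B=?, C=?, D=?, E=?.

A's domain is down to {1}, so A = 1. Eliminate 1 elsewhere: B, C, E.
That leaves C = 4. So B, D, E can't be 4.
E's domain is down to {2}, so E = 2. So B can't be 2.
B must be 5 (only option left). Eliminate 5 elsewhere: D.
D must be 3 (only option left).

A=1, B=5, C=4, D=3, E=2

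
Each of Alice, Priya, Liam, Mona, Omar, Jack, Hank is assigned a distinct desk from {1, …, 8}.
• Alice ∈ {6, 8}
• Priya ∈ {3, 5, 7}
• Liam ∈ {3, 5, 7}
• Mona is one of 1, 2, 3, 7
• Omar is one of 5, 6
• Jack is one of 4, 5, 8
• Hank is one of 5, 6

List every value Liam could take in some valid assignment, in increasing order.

Omar and Hank share exactly the 2 values {5, 6}; by pigeonhole those values go to them, so strike 5, 6 from Alice, Priya, Liam, Jack.
That leaves Alice = 8. Strike 8 from Jack.
That leaves Jack = 4.
Priya and Liam share exactly the 2 values {3, 7}; by pigeonhole those values go to them, so strike 3, 7 from Mona.
No further eliminations apply; Liam can still be any of 3, 7.

3, 7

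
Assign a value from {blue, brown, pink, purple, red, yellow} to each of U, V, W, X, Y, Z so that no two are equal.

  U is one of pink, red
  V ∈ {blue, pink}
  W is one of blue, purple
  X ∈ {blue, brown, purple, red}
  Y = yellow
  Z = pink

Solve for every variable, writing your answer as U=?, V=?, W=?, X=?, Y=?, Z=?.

U=red, V=blue, W=purple, X=brown, Y=yellow, Z=pink

Y must be yellow (only option left).
Z's domain is down to {pink}, so Z = pink. Strike pink from U, V.
U has just one choice, so U = red. Eliminate red elsewhere: X.
That leaves V = blue. So W, X can't be blue.
That leaves W = purple. Strike purple from X.
X has just one choice, so X = brown.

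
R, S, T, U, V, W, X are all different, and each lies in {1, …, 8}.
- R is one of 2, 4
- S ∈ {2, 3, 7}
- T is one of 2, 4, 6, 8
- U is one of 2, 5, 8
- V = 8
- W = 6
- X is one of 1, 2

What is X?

1

V's domain is down to {8}, so V = 8. Strike 8 from T, U.
W has just one choice, so W = 6. Strike 6 from T.
The 2 variables R and T are confined to {2, 4}, which locks those values in; drop them from S, U, X.
So X = 1.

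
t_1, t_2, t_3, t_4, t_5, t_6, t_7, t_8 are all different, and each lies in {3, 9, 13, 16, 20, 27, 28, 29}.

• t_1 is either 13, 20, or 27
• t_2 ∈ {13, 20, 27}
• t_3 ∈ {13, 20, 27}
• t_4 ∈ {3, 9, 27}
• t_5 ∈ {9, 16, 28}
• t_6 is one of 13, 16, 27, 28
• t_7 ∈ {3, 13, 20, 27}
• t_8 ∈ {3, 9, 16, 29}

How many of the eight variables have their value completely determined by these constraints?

Among the 8 variables, 29 fits only t_8 (and all 8 values in {3, 9, 13, 16, 20, 27, 28, 29} must be used), so t_8 = 29.
t_1, t_2, t_3 share exactly the 3 values {13, 20, 27}; by pigeonhole those values go to them, so strike 13, 20, 27 from t_4, t_6, t_7.
That leaves t_7 = 3. Strike 3 from t_4.
t_4 has just one choice, so t_4 = 9. Remove 9 from t_5.
Determined: t_4=9, t_7=3, t_8=29. The other variables each still have more than one consistent value. That makes 3.

3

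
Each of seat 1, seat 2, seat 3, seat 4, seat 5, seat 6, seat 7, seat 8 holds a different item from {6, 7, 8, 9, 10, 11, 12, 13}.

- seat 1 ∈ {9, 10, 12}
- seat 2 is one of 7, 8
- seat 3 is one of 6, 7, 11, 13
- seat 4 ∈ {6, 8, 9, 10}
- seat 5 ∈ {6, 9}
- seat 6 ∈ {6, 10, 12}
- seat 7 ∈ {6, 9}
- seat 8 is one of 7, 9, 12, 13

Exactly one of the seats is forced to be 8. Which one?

seat 4

The 8 variables together cover exactly {6, 7, 8, 9, 10, 11, 12, 13} — 8 values for 8 variables — and 11 appears only in seat 3's list, so seat 3 = 11.
Among the 7 still-open variables, 13 fits only seat 8 (and all 7 values in {6, 7, 8, 9, 10, 12, 13} must be used), so seat 8 = 13.
Among the 6 still-open variables, 7 fits only seat 2 (and all 6 values in {6, 7, 8, 9, 10, 12} must be used), so seat 2 = 7.
The 5 still-open variables together cover exactly {6, 8, 9, 10, 12} — 5 values for 5 variables — and 8 appears only in seat 4's list, so seat 4 = 8.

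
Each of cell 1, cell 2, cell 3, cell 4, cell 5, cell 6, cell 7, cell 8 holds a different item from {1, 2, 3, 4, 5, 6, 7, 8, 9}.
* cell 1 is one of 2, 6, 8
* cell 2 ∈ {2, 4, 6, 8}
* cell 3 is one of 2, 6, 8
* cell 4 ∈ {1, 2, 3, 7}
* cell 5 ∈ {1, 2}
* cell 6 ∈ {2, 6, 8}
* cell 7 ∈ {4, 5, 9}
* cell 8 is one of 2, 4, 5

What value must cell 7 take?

9

The 3 variables cell 1, cell 3, cell 6 are confined to {2, 6, 8}, which locks those values in; drop them from cell 2, cell 4, cell 5, cell 8.
cell 2 must be 4 (only option left). Eliminate 4 elsewhere: cell 7, cell 8.
cell 5's domain is down to {1}, so cell 5 = 1. So cell 4 can't be 1.
cell 8 has just one choice, so cell 8 = 5. So cell 7 can't be 5.
So cell 7 = 9.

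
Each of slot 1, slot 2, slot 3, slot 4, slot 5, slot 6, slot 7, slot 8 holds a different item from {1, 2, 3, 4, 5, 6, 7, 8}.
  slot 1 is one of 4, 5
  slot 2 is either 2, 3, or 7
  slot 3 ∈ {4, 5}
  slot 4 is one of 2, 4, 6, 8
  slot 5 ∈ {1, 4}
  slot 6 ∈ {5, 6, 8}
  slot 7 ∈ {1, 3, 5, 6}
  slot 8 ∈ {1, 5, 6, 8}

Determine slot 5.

1

The 8 variables together cover exactly {1, 2, 3, 4, 5, 6, 7, 8} — 8 values for 8 variables — and 7 appears only in slot 2's list, so slot 2 = 7.
The 7 still-open variables draw from only 7 values {1, 2, 3, 4, 5, 6, 8}, so each is used; only slot 4 can be 2, hence slot 4 = 2.
Among the 6 still-open variables, 3 fits only slot 7 (and all 6 values in {1, 3, 4, 5, 6, 8} must be used), so slot 7 = 3.
slot 1 and slot 3 between them cover only {4, 5} — a naked pair. Remove those values from slot 5, slot 6, slot 8.
So slot 5 = 1.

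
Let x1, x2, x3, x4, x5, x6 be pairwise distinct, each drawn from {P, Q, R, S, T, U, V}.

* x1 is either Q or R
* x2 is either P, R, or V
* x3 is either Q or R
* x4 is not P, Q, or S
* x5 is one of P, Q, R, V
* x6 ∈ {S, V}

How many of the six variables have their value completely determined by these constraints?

1

The 2 variables x1 and x3 are confined to {Q, R}, which locks those values in; drop them from x2, x4, x5.
x2 and x5 share exactly the 2 values {P, V}; by pigeonhole those values go to them, so strike P, V from x4, x6.
x6 has just one choice, so x6 = S.
Determined: x6=S. The other variables each still have more than one consistent value. That makes 1.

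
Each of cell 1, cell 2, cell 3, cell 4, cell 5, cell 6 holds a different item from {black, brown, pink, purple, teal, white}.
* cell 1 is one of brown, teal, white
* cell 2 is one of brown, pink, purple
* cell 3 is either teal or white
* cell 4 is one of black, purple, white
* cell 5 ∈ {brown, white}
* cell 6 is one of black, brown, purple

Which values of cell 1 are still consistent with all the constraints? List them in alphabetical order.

brown, teal, white

The 6 variables draw from only 6 values {black, brown, pink, purple, teal, white}, so each is used; only cell 2 can be pink, hence cell 2 = pink.
cell 1, cell 3, cell 5 between them cover only {brown, teal, white} — a naked triple. Remove those values from cell 4, cell 6.
No further eliminations apply; cell 1 can still be any of brown, teal, white.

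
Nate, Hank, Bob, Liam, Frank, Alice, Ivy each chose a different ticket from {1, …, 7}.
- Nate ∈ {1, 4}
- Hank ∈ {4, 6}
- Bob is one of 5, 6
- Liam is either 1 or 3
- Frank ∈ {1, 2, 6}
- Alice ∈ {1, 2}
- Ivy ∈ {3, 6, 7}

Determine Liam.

3

The 7 variables draw from only 7 values {1, 2, 3, 4, 5, 6, 7}, so each is used; only Bob can be 5, hence Bob = 5.
The 6 still-open variables together cover exactly {1, 2, 3, 4, 6, 7} — 6 values for 6 variables — and 7 appears only in Ivy's list, so Ivy = 7.
The 5 still-open variables draw from only 5 values {1, 2, 3, 4, 6}, so each is used; only Liam can be 3, hence Liam = 3.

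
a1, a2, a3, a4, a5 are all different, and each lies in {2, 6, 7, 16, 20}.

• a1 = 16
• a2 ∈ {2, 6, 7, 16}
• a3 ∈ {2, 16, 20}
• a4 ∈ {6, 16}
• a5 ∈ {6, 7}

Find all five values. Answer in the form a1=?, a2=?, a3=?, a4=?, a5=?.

a1=16, a2=2, a3=20, a4=6, a5=7

a1's domain is down to {16}, so a1 = 16. So a2, a3, a4 can't be 16.
a4 must be 6 (only option left). Strike 6 from a2, a5.
a5's domain is down to {7}, so a5 = 7. Eliminate 7 elsewhere: a2.
a2 has just one choice, so a2 = 2. Eliminate 2 elsewhere: a3.
That leaves a3 = 20.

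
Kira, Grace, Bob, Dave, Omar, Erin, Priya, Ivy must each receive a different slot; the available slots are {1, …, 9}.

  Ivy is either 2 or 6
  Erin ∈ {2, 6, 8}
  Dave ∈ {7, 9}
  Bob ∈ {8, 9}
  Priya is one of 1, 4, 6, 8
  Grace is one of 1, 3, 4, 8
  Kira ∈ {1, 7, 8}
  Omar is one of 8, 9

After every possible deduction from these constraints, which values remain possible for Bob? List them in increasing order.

Among the 8 variables, 3 fits only Grace (and all 8 values in {1, 2, 3, 4, 6, 7, 8, 9} must be used), so Grace = 3.
Among the 7 still-open variables, 4 fits only Priya (and all 7 values in {1, 2, 4, 6, 7, 8, 9} must be used), so Priya = 4.
The 6 still-open variables draw from only 6 values {1, 2, 6, 7, 8, 9}, so each is used; only Kira can be 1, hence Kira = 1.
The 5 still-open variables draw from only 5 values {2, 6, 7, 8, 9}, so each is used; only Dave can be 7, hence Dave = 7.
The 2 variables Bob and Omar are confined to {8, 9}, which locks those values in; drop them from Erin.
No further eliminations apply; Bob can still be any of 8, 9.

8, 9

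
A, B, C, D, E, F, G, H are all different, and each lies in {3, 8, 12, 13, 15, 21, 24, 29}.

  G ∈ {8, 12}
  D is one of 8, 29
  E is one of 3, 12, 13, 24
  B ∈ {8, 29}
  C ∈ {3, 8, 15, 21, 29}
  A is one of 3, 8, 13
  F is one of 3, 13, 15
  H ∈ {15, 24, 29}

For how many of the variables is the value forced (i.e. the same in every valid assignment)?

Among the 8 variables, 21 fits only C (and all 8 values in {3, 8, 12, 13, 15, 21, 24, 29} must be used), so C = 21.
The 2 variables B and D are confined to {8, 29}, which locks those values in; drop them from A, G, H.
G's domain is down to {12}, so G = 12. So E can't be 12.
Determined: C=21, G=12. The other variables each still have more than one consistent value. That makes 2.

2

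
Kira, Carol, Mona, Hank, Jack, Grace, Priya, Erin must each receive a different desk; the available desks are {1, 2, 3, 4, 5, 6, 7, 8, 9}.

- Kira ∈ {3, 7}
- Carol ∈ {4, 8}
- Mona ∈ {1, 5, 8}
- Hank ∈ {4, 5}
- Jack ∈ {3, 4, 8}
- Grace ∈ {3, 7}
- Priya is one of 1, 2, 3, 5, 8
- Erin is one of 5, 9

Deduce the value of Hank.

The 8 variables together cover exactly {1, 2, 3, 4, 5, 7, 8, 9} — 8 values for 8 variables — and 2 appears only in Priya's list, so Priya = 2.
The 7 still-open variables together cover exactly {1, 3, 4, 5, 7, 8, 9} — 7 values for 7 variables — and 1 appears only in Mona's list, so Mona = 1.
Among the 6 still-open variables, 9 fits only Erin (and all 6 values in {3, 4, 5, 7, 8, 9} must be used), so Erin = 9.
The 5 still-open variables draw from only 5 values {3, 4, 5, 7, 8}, so each is used; only Hank can be 5, hence Hank = 5.

5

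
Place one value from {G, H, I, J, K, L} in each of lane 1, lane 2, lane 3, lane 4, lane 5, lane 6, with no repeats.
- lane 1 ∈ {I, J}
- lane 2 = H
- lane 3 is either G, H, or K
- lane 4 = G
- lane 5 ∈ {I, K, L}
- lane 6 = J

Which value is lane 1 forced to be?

lane 2's domain is down to {H}, so lane 2 = H. Eliminate H elsewhere: lane 3.
lane 4 must be G (only option left). Remove G from lane 3.
That leaves lane 6 = J. So lane 1 can't be J.
So lane 1 = I.

I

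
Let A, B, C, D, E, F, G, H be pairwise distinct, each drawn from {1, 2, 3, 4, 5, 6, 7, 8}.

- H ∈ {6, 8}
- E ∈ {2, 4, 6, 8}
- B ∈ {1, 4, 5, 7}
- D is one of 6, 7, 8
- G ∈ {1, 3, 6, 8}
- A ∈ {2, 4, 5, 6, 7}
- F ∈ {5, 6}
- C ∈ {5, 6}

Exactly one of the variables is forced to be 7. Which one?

D

The 8 variables together cover exactly {1, 2, 3, 4, 5, 6, 7, 8} — 8 values for 8 variables — and 3 appears only in G's list, so G = 3.
Among the 7 still-open variables, 1 fits only B (and all 7 values in {1, 2, 4, 5, 6, 7, 8} must be used), so B = 1.
C and F between them cover only {5, 6} — a naked pair. Remove those values from A, D, E, H.
That leaves H = 8. Strike 8 from D, E.
So 7 goes to D.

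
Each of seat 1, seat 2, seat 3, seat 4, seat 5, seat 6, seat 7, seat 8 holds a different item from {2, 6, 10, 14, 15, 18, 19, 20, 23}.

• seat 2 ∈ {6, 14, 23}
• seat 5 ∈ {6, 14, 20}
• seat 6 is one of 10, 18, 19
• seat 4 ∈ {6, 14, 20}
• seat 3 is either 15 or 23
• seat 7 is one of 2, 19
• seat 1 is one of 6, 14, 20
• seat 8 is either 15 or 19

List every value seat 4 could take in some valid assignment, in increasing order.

seat 1, seat 4, seat 5 between them cover only {6, 14, 20} — a naked triple. Remove those values from seat 2.
seat 2 must be 23 (only option left). Eliminate 23 elsewhere: seat 3.
That leaves seat 3 = 15. Eliminate 15 elsewhere: seat 8.
That leaves seat 8 = 19. So seat 6, seat 7 can't be 19.
seat 7 must be 2 (only option left).
No further eliminations apply; seat 4 can still be any of 6, 14, 20.

6, 14, 20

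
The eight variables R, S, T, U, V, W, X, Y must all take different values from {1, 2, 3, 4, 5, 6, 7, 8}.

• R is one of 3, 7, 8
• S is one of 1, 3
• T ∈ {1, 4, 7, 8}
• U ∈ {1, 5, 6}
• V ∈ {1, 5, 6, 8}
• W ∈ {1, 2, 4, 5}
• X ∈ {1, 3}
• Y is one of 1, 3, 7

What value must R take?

The 8 variables draw from only 8 values {1, 2, 3, 4, 5, 6, 7, 8}, so each is used; only W can be 2, hence W = 2.
Among the 7 still-open variables, 4 fits only T (and all 7 values in {1, 3, 4, 5, 6, 7, 8} must be used), so T = 4.
S and X share exactly the 2 values {1, 3}; by pigeonhole those values go to them, so strike 1, 3 from R, U, V, Y.
Y has just one choice, so Y = 7. Strike 7 from R.
So R = 8.

8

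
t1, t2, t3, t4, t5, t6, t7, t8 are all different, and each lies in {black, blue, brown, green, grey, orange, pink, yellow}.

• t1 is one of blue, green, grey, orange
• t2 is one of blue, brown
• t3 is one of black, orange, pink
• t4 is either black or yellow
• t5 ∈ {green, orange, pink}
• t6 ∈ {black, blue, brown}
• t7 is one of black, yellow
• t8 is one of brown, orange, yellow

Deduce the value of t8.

The 8 variables draw from only 8 values {black, blue, brown, green, grey, orange, pink, yellow}, so each is used; only t1 can be grey, hence t1 = grey.
The 7 still-open variables draw from only 7 values {black, blue, brown, green, orange, pink, yellow}, so each is used; only t5 can be green, hence t5 = green.
Among the 6 still-open variables, pink fits only t3 (and all 6 values in {black, blue, brown, orange, pink, yellow} must be used), so t3 = pink.
The 5 still-open variables together cover exactly {black, blue, brown, orange, yellow} — 5 values for 5 variables — and orange appears only in t8's list, so t8 = orange.

orange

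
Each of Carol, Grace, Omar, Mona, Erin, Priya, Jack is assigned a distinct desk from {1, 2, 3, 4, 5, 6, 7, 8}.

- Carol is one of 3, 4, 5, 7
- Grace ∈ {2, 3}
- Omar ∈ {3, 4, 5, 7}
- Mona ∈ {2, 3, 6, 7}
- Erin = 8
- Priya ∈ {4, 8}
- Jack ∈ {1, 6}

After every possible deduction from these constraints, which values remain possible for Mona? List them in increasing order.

2, 3, 6, 7

Erin must be 8 (only option left). Remove 8 from Priya.
Priya must be 4 (only option left). So Carol, Omar can't be 4.
No further eliminations apply; Mona can still be any of 2, 3, 6, 7.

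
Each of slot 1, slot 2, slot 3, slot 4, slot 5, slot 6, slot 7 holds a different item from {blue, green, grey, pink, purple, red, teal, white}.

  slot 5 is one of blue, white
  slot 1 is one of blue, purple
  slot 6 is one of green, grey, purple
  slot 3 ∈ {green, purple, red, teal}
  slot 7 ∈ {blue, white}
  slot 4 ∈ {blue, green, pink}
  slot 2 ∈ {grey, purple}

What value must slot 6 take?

green

The 2 variables slot 5 and slot 7 are confined to {blue, white}, which locks those values in; drop them from slot 1, slot 4.
slot 1's domain is down to {purple}, so slot 1 = purple. So slot 2, slot 3, slot 6 can't be purple.
That leaves slot 2 = grey. Strike grey from slot 6.
So slot 6 = green.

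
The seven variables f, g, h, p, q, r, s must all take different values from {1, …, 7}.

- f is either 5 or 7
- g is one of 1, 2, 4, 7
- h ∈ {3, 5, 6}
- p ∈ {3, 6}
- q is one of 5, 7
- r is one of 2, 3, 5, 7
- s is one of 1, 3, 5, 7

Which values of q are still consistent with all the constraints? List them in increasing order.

5, 7

Among the 7 variables, 4 fits only g (and all 7 values in {1, 2, 3, 4, 5, 6, 7} must be used), so g = 4.
The 6 still-open variables draw from only 6 values {1, 2, 3, 5, 6, 7}, so each is used; only s can be 1, hence s = 1.
The 5 still-open variables together cover exactly {2, 3, 5, 6, 7} — 5 values for 5 variables — and 2 appears only in r's list, so r = 2.
f and q between them cover only {5, 7} — a naked pair. Remove those values from h.
No further eliminations apply; q can still be any of 5, 7.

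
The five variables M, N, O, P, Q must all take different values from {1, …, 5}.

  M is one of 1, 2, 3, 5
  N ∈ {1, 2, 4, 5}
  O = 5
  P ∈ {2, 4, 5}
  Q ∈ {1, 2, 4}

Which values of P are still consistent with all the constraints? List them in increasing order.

2, 4

O must be 5 (only option left). So M, N, P can't be 5.
Among the 4 still-open variables, 3 fits only M (and all 4 values in {1, 2, 3, 4} must be used), so M = 3.
No further eliminations apply; P can still be any of 2, 4.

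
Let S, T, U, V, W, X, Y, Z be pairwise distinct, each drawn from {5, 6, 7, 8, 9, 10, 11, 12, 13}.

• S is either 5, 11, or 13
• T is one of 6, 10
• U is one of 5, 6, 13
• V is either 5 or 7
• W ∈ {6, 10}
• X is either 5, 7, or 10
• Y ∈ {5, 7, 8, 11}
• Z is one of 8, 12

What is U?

13

Among the 8 variables, 12 fits only Z (and all 8 values in {5, 6, 7, 8, 10, 11, 12, 13} must be used), so Z = 12.
The 7 still-open variables together cover exactly {5, 6, 7, 8, 10, 11, 13} — 7 values for 7 variables — and 8 appears only in Y's list, so Y = 8.
The 6 still-open variables together cover exactly {5, 6, 7, 10, 11, 13} — 6 values for 6 variables — and 11 appears only in S's list, so S = 11.
The 5 still-open variables together cover exactly {5, 6, 7, 10, 13} — 5 values for 5 variables — and 13 appears only in U's list, so U = 13.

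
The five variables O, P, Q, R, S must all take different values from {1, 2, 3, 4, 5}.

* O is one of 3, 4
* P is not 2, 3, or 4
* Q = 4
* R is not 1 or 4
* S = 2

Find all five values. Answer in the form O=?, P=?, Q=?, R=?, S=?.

O=3, P=1, Q=4, R=5, S=2

Q's domain is down to {4}, so Q = 4. Remove 4 from O.
That leaves S = 2. Strike 2 from R.
O must be 3 (only option left). Remove 3 from R.
R's domain is down to {5}, so R = 5. Eliminate 5 elsewhere: P.
P must be 1 (only option left).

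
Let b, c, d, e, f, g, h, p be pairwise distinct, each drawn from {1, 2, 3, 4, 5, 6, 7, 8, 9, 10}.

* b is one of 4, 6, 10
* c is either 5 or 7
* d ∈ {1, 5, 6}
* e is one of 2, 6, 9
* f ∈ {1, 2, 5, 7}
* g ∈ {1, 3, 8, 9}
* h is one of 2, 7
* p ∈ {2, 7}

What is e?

9

The 2 variables h and p are confined to {2, 7}, which locks those values in; drop them from c, e, f.
c's domain is down to {5}, so c = 5. Eliminate 5 elsewhere: d, f.
f's domain is down to {1}, so f = 1. Remove 1 from d, g.
d must be 6 (only option left). Eliminate 6 elsewhere: b, e.
So e = 9.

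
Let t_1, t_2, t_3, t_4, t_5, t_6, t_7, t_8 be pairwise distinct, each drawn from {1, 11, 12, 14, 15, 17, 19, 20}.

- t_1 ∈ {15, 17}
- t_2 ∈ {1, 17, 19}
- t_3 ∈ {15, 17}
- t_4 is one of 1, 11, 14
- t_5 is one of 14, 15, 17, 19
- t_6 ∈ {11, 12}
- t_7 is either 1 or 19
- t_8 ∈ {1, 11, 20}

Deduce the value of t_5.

The 8 variables together cover exactly {1, 11, 12, 14, 15, 17, 19, 20} — 8 values for 8 variables — and 12 appears only in t_6's list, so t_6 = 12.
The 7 still-open variables together cover exactly {1, 11, 14, 15, 17, 19, 20} — 7 values for 7 variables — and 20 appears only in t_8's list, so t_8 = 20.
The 6 still-open variables together cover exactly {1, 11, 14, 15, 17, 19} — 6 values for 6 variables — and 11 appears only in t_4's list, so t_4 = 11.
The 5 still-open variables together cover exactly {1, 14, 15, 17, 19} — 5 values for 5 variables — and 14 appears only in t_5's list, so t_5 = 14.

14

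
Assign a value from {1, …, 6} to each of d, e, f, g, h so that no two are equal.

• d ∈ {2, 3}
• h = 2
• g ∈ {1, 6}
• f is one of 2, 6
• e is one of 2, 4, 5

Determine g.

1

h must be 2 (only option left). Strike 2 from d, e, f.
That leaves d = 3.
That leaves f = 6. Strike 6 from g.
So g = 1.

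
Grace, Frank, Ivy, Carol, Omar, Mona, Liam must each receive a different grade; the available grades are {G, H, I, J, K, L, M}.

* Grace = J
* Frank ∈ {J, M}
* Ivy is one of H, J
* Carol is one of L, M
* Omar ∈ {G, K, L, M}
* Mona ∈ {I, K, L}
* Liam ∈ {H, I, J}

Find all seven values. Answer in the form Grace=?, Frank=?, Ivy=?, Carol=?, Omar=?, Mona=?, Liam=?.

Grace's domain is down to {J}, so Grace = J. So Frank, Ivy, Liam can't be J.
Frank's domain is down to {M}, so Frank = M. So Carol, Omar can't be M.
Ivy must be H (only option left). Eliminate H elsewhere: Liam.
Carol must be L (only option left). Strike L from Omar, Mona.
Liam's domain is down to {I}, so Liam = I. So Mona can't be I.
Mona must be K (only option left). So Omar can't be K.
Omar has just one choice, so Omar = G.

Grace=J, Frank=M, Ivy=H, Carol=L, Omar=G, Mona=K, Liam=I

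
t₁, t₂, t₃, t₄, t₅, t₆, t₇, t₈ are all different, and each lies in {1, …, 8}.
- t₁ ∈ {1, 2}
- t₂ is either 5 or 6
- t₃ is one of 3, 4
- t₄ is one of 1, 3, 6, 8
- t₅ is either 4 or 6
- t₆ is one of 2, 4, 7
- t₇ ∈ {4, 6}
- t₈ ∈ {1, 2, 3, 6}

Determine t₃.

3

Among the 8 variables, 5 fits only t₂ (and all 8 values in {1, 2, 3, 4, 5, 6, 7, 8} must be used), so t₂ = 5.
The 7 still-open variables draw from only 7 values {1, 2, 3, 4, 6, 7, 8}, so each is used; only t₆ can be 7, hence t₆ = 7.
Among the 6 still-open variables, 8 fits only t₄ (and all 6 values in {1, 2, 3, 4, 6, 8} must be used), so t₄ = 8.
t₅ and t₇ between them cover only {4, 6} — a naked pair. Remove those values from t₃, t₈.
So t₃ = 3.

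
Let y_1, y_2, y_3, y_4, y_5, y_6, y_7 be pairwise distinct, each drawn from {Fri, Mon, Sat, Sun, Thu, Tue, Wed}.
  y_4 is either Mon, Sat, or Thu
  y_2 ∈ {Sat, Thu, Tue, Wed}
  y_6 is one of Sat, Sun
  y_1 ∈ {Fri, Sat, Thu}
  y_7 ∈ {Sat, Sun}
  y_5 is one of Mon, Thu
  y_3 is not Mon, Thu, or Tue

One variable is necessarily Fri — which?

The 7 variables draw from only 7 values {Fri, Mon, Sat, Sun, Thu, Tue, Wed}, so each is used; only y_2 can be Tue, hence y_2 = Tue.
The 6 still-open variables draw from only 6 values {Fri, Mon, Sat, Sun, Thu, Wed}, so each is used; only y_3 can be Wed, hence y_3 = Wed.
Among the 5 still-open variables, Fri fits only y_1 (and all 5 values in {Fri, Mon, Sat, Sun, Thu} must be used), so y_1 = Fri.

y_1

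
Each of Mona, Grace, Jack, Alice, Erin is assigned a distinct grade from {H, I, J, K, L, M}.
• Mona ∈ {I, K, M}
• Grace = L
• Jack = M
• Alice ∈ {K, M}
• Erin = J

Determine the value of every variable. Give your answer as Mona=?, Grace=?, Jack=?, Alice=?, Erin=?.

Grace has just one choice, so Grace = L.
Jack's domain is down to {M}, so Jack = M. Remove M from Mona, Alice.
Alice has just one choice, so Alice = K. Eliminate K elsewhere: Mona.
That leaves Erin = J.
Mona must be I (only option left).

Mona=I, Grace=L, Jack=M, Alice=K, Erin=J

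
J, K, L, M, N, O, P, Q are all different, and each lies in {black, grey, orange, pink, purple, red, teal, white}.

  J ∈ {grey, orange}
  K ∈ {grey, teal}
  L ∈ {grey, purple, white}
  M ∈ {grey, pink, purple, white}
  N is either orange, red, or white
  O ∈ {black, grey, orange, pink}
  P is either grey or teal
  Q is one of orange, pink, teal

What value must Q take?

The 8 variables together cover exactly {black, grey, orange, pink, purple, red, teal, white} — 8 values for 8 variables — and black appears only in O's list, so O = black.
The 7 still-open variables together cover exactly {grey, orange, pink, purple, red, teal, white} — 7 values for 7 variables — and red appears only in N's list, so N = red.
K and P share exactly the 2 values {grey, teal}; by pigeonhole those values go to them, so strike grey, teal from J, L, M, Q.
J's domain is down to {orange}, so J = orange. So Q can't be orange.
So Q = pink.

pink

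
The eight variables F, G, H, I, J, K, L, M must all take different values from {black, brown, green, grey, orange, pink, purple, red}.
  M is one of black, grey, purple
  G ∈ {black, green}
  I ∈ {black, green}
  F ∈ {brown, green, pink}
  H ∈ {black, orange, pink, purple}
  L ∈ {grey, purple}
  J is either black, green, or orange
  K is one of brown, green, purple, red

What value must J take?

Among the 8 variables, red fits only K (and all 8 values in {black, brown, green, grey, orange, pink, purple, red} must be used), so K = red.
The 7 still-open variables draw from only 7 values {black, brown, green, grey, orange, pink, purple}, so each is used; only F can be brown, hence F = brown.
Among the 6 still-open variables, pink fits only H (and all 6 values in {black, green, grey, orange, pink, purple} must be used), so H = pink.
Among the 5 still-open variables, orange fits only J (and all 5 values in {black, green, grey, orange, purple} must be used), so J = orange.

orange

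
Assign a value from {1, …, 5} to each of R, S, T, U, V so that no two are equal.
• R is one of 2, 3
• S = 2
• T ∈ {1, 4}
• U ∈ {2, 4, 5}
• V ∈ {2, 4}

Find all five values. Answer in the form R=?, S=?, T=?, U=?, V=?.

R=3, S=2, T=1, U=5, V=4

S has just one choice, so S = 2. Remove 2 from R, U, V.
That leaves V = 4. Remove 4 from T, U.
R must be 3 (only option left).
T's domain is down to {1}, so T = 1.
That leaves U = 5.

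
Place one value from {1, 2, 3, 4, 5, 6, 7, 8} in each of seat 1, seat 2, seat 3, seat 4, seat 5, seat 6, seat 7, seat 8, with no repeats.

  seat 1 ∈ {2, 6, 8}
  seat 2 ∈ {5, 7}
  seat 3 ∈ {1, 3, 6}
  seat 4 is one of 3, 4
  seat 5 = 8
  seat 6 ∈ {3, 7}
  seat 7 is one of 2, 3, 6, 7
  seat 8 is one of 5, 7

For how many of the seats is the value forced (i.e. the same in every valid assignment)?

seat 5 must be 8 (only option left). Strike 8 from seat 1.
The 7 still-open variables draw from only 7 values {1, 2, 3, 4, 5, 6, 7}, so each is used; only seat 3 can be 1, hence seat 3 = 1.
The 6 still-open variables draw from only 6 values {2, 3, 4, 5, 6, 7}, so each is used; only seat 4 can be 4, hence seat 4 = 4.
The 2 variables seat 2 and seat 8 are confined to {5, 7}, which locks those values in; drop them from seat 6, seat 7.
That leaves seat 6 = 3. Strike 3 from seat 7.
Determined: seat 3=1, seat 4=4, seat 5=8, seat 6=3. The other seats each still have more than one consistent value. That makes 4.

4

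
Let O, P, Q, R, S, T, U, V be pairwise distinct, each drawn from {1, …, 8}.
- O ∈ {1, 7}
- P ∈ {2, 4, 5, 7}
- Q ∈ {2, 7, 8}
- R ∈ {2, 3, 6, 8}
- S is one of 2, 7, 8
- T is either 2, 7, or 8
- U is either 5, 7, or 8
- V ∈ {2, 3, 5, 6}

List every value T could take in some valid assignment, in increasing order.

Among the 8 variables, 1 fits only O (and all 8 values in {1, 2, 3, 4, 5, 6, 7, 8} must be used), so O = 1.
The 7 still-open variables together cover exactly {2, 3, 4, 5, 6, 7, 8} — 7 values for 7 variables — and 4 appears only in P's list, so P = 4.
Q, S, T share exactly the 3 values {2, 7, 8}; by pigeonhole those values go to them, so strike 2, 7, 8 from R, U, V.
That leaves U = 5. Eliminate 5 elsewhere: V.
No further eliminations apply; T can still be any of 2, 7, 8.

2, 7, 8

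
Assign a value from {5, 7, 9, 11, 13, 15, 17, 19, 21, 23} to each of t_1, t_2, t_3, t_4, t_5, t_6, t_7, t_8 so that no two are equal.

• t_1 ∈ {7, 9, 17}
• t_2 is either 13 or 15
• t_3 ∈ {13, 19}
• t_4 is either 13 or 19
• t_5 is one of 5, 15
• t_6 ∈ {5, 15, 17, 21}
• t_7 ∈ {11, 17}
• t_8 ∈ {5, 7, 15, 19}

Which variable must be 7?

t_8

t_3 and t_4 between them cover only {13, 19} — a naked pair. Remove those values from t_2, t_8.
t_2 has just one choice, so t_2 = 15. Remove 15 from t_5, t_6, t_8.
t_5 has just one choice, so t_5 = 5. Eliminate 5 elsewhere: t_6, t_8.
So 7 goes to t_8.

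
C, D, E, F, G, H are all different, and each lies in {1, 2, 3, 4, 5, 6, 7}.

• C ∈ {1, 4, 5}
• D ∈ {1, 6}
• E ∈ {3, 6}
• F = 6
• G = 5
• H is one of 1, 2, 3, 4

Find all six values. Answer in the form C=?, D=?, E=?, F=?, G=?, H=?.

F must be 6 (only option left). Remove 6 from D, E.
G must be 5 (only option left). Strike 5 from C.
D has just one choice, so D = 1. Eliminate 1 elsewhere: C, H.
That leaves E = 3. So H can't be 3.
C's domain is down to {4}, so C = 4. Eliminate 4 elsewhere: H.
H has just one choice, so H = 2.

C=4, D=1, E=3, F=6, G=5, H=2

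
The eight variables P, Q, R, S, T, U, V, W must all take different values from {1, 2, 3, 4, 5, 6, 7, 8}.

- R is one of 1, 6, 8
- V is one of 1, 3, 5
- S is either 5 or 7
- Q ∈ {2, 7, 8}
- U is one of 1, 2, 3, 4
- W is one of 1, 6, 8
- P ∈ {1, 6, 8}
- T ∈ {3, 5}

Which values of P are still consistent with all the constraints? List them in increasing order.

The 8 variables together cover exactly {1, 2, 3, 4, 5, 6, 7, 8} — 8 values for 8 variables — and 4 appears only in U's list, so U = 4.
The 7 still-open variables draw from only 7 values {1, 2, 3, 5, 6, 7, 8}, so each is used; only Q can be 2, hence Q = 2.
Among the 6 still-open variables, 7 fits only S (and all 6 values in {1, 3, 5, 6, 7, 8} must be used), so S = 7.
The 3 variables P, R, W are confined to {1, 6, 8}, which locks those values in; drop them from V.
No further eliminations apply; P can still be any of 1, 6, 8.

1, 6, 8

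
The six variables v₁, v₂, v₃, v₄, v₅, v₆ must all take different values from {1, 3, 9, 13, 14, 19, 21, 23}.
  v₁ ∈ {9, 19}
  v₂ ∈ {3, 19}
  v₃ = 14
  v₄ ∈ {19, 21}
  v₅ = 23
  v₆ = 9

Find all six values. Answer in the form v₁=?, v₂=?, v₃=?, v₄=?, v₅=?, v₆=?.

v₁=19, v₂=3, v₃=14, v₄=21, v₅=23, v₆=9

v₃ has just one choice, so v₃ = 14.
v₅'s domain is down to {23}, so v₅ = 23.
That leaves v₆ = 9. Remove 9 from v₁.
That leaves v₁ = 19. Strike 19 from v₂, v₄.
v₂ must be 3 (only option left).
That leaves v₄ = 21.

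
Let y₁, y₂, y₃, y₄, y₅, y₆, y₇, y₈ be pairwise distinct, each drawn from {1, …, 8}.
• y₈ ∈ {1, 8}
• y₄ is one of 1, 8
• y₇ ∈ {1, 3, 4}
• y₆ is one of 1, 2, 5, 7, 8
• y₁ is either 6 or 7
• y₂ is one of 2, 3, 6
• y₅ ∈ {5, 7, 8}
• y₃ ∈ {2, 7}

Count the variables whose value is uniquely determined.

Among the 8 variables, 4 fits only y₇ (and all 8 values in {1, 2, 3, 4, 5, 6, 7, 8} must be used), so y₇ = 4.
The 7 still-open variables draw from only 7 values {1, 2, 3, 5, 6, 7, 8}, so each is used; only y₂ can be 3, hence y₂ = 3.
The 6 still-open variables draw from only 6 values {1, 2, 5, 6, 7, 8}, so each is used; only y₁ can be 6, hence y₁ = 6.
The 2 variables y₄ and y₈ are confined to {1, 8}, which locks those values in; drop them from y₅, y₆.
Determined: y₁=6, y₂=3, y₇=4. The other variables each still have more than one consistent value. That makes 3.

3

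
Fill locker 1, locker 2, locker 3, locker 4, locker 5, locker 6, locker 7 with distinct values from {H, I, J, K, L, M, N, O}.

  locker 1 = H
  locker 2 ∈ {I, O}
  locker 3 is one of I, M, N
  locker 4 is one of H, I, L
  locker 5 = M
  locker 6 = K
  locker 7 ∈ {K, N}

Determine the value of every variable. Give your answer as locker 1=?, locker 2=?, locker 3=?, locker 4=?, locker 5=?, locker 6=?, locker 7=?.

locker 1=H, locker 2=O, locker 3=I, locker 4=L, locker 5=M, locker 6=K, locker 7=N

locker 1 must be H (only option left). Remove H from locker 4.
That leaves locker 5 = M. Remove M from locker 3.
locker 6 must be K (only option left). So locker 7 can't be K.
locker 7's domain is down to {N}, so locker 7 = N. Eliminate N elsewhere: locker 3.
That leaves locker 3 = I. Eliminate I elsewhere: locker 2, locker 4.
That leaves locker 4 = L.
That leaves locker 2 = O.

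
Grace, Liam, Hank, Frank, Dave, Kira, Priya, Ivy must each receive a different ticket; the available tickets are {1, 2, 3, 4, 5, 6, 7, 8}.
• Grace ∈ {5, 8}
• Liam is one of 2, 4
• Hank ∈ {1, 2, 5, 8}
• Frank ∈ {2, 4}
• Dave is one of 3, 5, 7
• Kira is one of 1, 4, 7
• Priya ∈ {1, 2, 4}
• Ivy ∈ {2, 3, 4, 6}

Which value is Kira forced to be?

The 8 variables draw from only 8 values {1, 2, 3, 4, 5, 6, 7, 8}, so each is used; only Ivy can be 6, hence Ivy = 6.
The 7 still-open variables together cover exactly {1, 2, 3, 4, 5, 7, 8} — 7 values for 7 variables — and 3 appears only in Dave's list, so Dave = 3.
Among the 6 still-open variables, 7 fits only Kira (and all 6 values in {1, 2, 4, 5, 7, 8} must be used), so Kira = 7.

7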